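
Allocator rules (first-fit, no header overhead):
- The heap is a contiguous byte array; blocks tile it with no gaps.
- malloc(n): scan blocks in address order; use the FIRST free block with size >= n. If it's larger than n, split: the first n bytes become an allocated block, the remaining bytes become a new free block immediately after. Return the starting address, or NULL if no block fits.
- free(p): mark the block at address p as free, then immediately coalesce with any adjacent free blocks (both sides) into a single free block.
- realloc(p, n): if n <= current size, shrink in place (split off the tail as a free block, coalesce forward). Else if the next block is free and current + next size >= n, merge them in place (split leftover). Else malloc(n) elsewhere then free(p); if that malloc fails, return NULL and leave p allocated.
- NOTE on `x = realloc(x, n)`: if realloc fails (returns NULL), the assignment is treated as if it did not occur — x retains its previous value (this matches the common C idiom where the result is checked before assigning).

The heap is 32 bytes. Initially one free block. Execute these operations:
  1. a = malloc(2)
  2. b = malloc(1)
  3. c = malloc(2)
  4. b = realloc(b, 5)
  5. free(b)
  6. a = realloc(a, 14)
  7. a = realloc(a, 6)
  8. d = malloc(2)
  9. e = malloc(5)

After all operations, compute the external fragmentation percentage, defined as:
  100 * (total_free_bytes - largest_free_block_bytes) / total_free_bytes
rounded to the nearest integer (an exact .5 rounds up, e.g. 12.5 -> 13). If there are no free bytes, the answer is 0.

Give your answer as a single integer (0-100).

Answer: 6

Derivation:
Op 1: a = malloc(2) -> a = 0; heap: [0-1 ALLOC][2-31 FREE]
Op 2: b = malloc(1) -> b = 2; heap: [0-1 ALLOC][2-2 ALLOC][3-31 FREE]
Op 3: c = malloc(2) -> c = 3; heap: [0-1 ALLOC][2-2 ALLOC][3-4 ALLOC][5-31 FREE]
Op 4: b = realloc(b, 5) -> b = 5; heap: [0-1 ALLOC][2-2 FREE][3-4 ALLOC][5-9 ALLOC][10-31 FREE]
Op 5: free(b) -> (freed b); heap: [0-1 ALLOC][2-2 FREE][3-4 ALLOC][5-31 FREE]
Op 6: a = realloc(a, 14) -> a = 5; heap: [0-2 FREE][3-4 ALLOC][5-18 ALLOC][19-31 FREE]
Op 7: a = realloc(a, 6) -> a = 5; heap: [0-2 FREE][3-4 ALLOC][5-10 ALLOC][11-31 FREE]
Op 8: d = malloc(2) -> d = 0; heap: [0-1 ALLOC][2-2 FREE][3-4 ALLOC][5-10 ALLOC][11-31 FREE]
Op 9: e = malloc(5) -> e = 11; heap: [0-1 ALLOC][2-2 FREE][3-4 ALLOC][5-10 ALLOC][11-15 ALLOC][16-31 FREE]
Free blocks: [1 16] total_free=17 largest=16 -> 100*(17-16)/17 = 100/17 ≈ 5.882 -> rounds to 6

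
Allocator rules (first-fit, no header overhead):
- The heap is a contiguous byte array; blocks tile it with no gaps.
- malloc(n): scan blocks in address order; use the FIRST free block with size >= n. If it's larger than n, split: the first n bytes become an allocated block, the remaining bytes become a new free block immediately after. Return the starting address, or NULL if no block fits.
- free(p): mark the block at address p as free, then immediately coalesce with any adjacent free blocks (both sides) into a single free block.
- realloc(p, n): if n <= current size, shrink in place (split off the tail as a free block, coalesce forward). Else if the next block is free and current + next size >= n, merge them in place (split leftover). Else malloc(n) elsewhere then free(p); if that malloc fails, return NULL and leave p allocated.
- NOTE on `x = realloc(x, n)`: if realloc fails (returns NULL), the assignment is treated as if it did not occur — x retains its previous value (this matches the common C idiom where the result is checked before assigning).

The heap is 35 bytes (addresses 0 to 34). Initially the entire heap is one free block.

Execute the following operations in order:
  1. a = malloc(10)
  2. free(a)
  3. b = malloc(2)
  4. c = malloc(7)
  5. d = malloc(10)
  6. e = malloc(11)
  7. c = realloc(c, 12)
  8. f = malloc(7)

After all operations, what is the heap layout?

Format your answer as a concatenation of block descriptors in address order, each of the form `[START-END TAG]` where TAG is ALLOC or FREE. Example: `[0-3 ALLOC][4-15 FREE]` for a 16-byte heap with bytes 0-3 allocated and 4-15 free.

Op 1: a = malloc(10) -> a = 0; heap: [0-9 ALLOC][10-34 FREE]
Op 2: free(a) -> (freed a); heap: [0-34 FREE]
Op 3: b = malloc(2) -> b = 0; heap: [0-1 ALLOC][2-34 FREE]
Op 4: c = malloc(7) -> c = 2; heap: [0-1 ALLOC][2-8 ALLOC][9-34 FREE]
Op 5: d = malloc(10) -> d = 9; heap: [0-1 ALLOC][2-8 ALLOC][9-18 ALLOC][19-34 FREE]
Op 6: e = malloc(11) -> e = 19; heap: [0-1 ALLOC][2-8 ALLOC][9-18 ALLOC][19-29 ALLOC][30-34 FREE]
Op 7: c = realloc(c, 12) -> NULL (c unchanged); heap: [0-1 ALLOC][2-8 ALLOC][9-18 ALLOC][19-29 ALLOC][30-34 FREE]
Op 8: f = malloc(7) -> f = NULL; heap: [0-1 ALLOC][2-8 ALLOC][9-18 ALLOC][19-29 ALLOC][30-34 FREE]

Answer: [0-1 ALLOC][2-8 ALLOC][9-18 ALLOC][19-29 ALLOC][30-34 FREE]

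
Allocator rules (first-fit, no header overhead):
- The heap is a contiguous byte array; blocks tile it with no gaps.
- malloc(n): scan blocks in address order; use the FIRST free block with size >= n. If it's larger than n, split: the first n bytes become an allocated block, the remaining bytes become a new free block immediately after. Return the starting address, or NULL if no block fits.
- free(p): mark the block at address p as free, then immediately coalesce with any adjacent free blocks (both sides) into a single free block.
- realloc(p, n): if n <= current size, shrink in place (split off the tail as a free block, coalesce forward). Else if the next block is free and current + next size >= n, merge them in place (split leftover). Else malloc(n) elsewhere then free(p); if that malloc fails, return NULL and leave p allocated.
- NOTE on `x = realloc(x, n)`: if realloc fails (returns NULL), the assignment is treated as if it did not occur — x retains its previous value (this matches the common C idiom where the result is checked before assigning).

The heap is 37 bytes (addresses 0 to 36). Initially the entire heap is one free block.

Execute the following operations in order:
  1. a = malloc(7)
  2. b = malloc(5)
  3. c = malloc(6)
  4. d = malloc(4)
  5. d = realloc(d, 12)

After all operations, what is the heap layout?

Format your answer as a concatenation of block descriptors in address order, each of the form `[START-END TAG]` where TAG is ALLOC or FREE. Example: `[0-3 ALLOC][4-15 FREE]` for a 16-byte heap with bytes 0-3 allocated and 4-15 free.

Answer: [0-6 ALLOC][7-11 ALLOC][12-17 ALLOC][18-29 ALLOC][30-36 FREE]

Derivation:
Op 1: a = malloc(7) -> a = 0; heap: [0-6 ALLOC][7-36 FREE]
Op 2: b = malloc(5) -> b = 7; heap: [0-6 ALLOC][7-11 ALLOC][12-36 FREE]
Op 3: c = malloc(6) -> c = 12; heap: [0-6 ALLOC][7-11 ALLOC][12-17 ALLOC][18-36 FREE]
Op 4: d = malloc(4) -> d = 18; heap: [0-6 ALLOC][7-11 ALLOC][12-17 ALLOC][18-21 ALLOC][22-36 FREE]
Op 5: d = realloc(d, 12) -> d = 18; heap: [0-6 ALLOC][7-11 ALLOC][12-17 ALLOC][18-29 ALLOC][30-36 FREE]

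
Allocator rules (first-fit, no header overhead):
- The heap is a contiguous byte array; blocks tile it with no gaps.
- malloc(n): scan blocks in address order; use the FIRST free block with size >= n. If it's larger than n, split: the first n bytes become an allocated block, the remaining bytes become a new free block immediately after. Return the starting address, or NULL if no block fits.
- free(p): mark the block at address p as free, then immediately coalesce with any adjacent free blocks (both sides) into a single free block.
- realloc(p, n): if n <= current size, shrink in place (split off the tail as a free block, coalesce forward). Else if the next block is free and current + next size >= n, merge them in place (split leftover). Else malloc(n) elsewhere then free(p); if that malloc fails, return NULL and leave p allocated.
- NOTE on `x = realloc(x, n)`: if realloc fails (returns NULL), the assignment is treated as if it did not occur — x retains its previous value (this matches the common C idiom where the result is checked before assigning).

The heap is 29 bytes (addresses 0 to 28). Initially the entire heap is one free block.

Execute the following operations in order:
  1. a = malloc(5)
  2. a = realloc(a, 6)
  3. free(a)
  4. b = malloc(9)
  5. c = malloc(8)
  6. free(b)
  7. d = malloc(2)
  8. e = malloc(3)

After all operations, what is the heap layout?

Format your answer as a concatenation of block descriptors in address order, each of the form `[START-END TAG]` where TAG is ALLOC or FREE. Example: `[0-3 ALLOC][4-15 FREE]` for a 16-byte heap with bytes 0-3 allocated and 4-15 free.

Op 1: a = malloc(5) -> a = 0; heap: [0-4 ALLOC][5-28 FREE]
Op 2: a = realloc(a, 6) -> a = 0; heap: [0-5 ALLOC][6-28 FREE]
Op 3: free(a) -> (freed a); heap: [0-28 FREE]
Op 4: b = malloc(9) -> b = 0; heap: [0-8 ALLOC][9-28 FREE]
Op 5: c = malloc(8) -> c = 9; heap: [0-8 ALLOC][9-16 ALLOC][17-28 FREE]
Op 6: free(b) -> (freed b); heap: [0-8 FREE][9-16 ALLOC][17-28 FREE]
Op 7: d = malloc(2) -> d = 0; heap: [0-1 ALLOC][2-8 FREE][9-16 ALLOC][17-28 FREE]
Op 8: e = malloc(3) -> e = 2; heap: [0-1 ALLOC][2-4 ALLOC][5-8 FREE][9-16 ALLOC][17-28 FREE]

Answer: [0-1 ALLOC][2-4 ALLOC][5-8 FREE][9-16 ALLOC][17-28 FREE]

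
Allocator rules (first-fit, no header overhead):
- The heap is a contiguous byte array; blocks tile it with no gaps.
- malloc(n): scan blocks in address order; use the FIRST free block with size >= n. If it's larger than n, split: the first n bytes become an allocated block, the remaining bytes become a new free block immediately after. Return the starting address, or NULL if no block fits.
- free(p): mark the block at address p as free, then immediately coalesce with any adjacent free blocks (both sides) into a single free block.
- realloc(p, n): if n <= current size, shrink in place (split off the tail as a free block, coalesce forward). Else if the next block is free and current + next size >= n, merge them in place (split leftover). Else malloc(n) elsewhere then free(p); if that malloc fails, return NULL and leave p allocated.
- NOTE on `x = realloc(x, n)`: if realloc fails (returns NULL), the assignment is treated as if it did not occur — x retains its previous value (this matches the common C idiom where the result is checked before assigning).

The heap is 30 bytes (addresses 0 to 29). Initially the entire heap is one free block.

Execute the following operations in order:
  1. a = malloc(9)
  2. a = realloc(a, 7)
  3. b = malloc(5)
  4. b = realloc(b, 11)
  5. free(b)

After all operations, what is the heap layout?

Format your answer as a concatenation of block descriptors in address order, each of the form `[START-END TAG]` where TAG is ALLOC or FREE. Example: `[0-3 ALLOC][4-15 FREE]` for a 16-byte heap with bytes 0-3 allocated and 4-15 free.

Answer: [0-6 ALLOC][7-29 FREE]

Derivation:
Op 1: a = malloc(9) -> a = 0; heap: [0-8 ALLOC][9-29 FREE]
Op 2: a = realloc(a, 7) -> a = 0; heap: [0-6 ALLOC][7-29 FREE]
Op 3: b = malloc(5) -> b = 7; heap: [0-6 ALLOC][7-11 ALLOC][12-29 FREE]
Op 4: b = realloc(b, 11) -> b = 7; heap: [0-6 ALLOC][7-17 ALLOC][18-29 FREE]
Op 5: free(b) -> (freed b); heap: [0-6 ALLOC][7-29 FREE]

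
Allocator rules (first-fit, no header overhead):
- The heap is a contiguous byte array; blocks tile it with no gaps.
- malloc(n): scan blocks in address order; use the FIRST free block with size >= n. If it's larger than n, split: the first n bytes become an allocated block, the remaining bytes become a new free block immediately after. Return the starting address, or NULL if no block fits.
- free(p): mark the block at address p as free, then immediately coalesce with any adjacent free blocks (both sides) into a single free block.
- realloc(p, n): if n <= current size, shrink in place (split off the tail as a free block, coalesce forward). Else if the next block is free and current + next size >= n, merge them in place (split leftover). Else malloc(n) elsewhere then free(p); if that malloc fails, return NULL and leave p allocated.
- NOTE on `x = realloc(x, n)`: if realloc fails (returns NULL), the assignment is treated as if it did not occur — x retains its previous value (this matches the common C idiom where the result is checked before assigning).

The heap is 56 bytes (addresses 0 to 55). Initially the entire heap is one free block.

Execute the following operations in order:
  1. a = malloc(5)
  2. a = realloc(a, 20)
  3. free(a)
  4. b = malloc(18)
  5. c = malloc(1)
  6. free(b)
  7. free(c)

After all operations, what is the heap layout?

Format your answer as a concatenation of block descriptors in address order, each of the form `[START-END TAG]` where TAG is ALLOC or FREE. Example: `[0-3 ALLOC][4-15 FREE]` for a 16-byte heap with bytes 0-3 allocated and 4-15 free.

Op 1: a = malloc(5) -> a = 0; heap: [0-4 ALLOC][5-55 FREE]
Op 2: a = realloc(a, 20) -> a = 0; heap: [0-19 ALLOC][20-55 FREE]
Op 3: free(a) -> (freed a); heap: [0-55 FREE]
Op 4: b = malloc(18) -> b = 0; heap: [0-17 ALLOC][18-55 FREE]
Op 5: c = malloc(1) -> c = 18; heap: [0-17 ALLOC][18-18 ALLOC][19-55 FREE]
Op 6: free(b) -> (freed b); heap: [0-17 FREE][18-18 ALLOC][19-55 FREE]
Op 7: free(c) -> (freed c); heap: [0-55 FREE]

Answer: [0-55 FREE]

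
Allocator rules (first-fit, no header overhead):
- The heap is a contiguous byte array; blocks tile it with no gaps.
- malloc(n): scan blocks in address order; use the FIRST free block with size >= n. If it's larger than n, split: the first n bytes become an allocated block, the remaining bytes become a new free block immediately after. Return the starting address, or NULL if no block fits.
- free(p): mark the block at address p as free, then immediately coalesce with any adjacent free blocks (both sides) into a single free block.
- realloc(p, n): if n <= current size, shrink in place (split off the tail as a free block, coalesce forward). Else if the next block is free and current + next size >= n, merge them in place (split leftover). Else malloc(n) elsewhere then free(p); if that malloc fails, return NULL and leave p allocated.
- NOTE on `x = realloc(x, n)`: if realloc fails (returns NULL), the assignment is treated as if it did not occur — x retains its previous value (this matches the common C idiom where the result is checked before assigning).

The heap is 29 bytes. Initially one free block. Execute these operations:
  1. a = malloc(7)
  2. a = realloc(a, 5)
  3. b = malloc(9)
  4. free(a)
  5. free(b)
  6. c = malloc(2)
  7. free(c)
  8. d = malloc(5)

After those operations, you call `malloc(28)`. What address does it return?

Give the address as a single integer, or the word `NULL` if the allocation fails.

Op 1: a = malloc(7) -> a = 0; heap: [0-6 ALLOC][7-28 FREE]
Op 2: a = realloc(a, 5) -> a = 0; heap: [0-4 ALLOC][5-28 FREE]
Op 3: b = malloc(9) -> b = 5; heap: [0-4 ALLOC][5-13 ALLOC][14-28 FREE]
Op 4: free(a) -> (freed a); heap: [0-4 FREE][5-13 ALLOC][14-28 FREE]
Op 5: free(b) -> (freed b); heap: [0-28 FREE]
Op 6: c = malloc(2) -> c = 0; heap: [0-1 ALLOC][2-28 FREE]
Op 7: free(c) -> (freed c); heap: [0-28 FREE]
Op 8: d = malloc(5) -> d = 0; heap: [0-4 ALLOC][5-28 FREE]
malloc(28): first-fit scan over [0-4 ALLOC][5-28 FREE] -> NULL

Answer: NULL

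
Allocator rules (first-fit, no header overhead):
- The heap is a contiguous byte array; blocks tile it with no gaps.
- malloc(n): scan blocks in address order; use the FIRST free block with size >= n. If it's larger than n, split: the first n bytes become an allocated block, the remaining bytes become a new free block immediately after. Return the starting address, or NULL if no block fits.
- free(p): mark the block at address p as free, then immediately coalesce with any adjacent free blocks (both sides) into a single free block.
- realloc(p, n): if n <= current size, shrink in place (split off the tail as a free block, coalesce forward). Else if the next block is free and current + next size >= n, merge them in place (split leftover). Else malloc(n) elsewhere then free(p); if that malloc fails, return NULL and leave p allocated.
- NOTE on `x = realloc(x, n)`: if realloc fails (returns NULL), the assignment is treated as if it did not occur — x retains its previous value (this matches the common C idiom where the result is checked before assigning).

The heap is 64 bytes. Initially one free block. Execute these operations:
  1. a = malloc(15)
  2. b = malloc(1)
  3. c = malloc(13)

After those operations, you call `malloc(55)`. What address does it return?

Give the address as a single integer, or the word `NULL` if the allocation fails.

Op 1: a = malloc(15) -> a = 0; heap: [0-14 ALLOC][15-63 FREE]
Op 2: b = malloc(1) -> b = 15; heap: [0-14 ALLOC][15-15 ALLOC][16-63 FREE]
Op 3: c = malloc(13) -> c = 16; heap: [0-14 ALLOC][15-15 ALLOC][16-28 ALLOC][29-63 FREE]
malloc(55): first-fit scan over [0-14 ALLOC][15-15 ALLOC][16-28 ALLOC][29-63 FREE] -> NULL

Answer: NULL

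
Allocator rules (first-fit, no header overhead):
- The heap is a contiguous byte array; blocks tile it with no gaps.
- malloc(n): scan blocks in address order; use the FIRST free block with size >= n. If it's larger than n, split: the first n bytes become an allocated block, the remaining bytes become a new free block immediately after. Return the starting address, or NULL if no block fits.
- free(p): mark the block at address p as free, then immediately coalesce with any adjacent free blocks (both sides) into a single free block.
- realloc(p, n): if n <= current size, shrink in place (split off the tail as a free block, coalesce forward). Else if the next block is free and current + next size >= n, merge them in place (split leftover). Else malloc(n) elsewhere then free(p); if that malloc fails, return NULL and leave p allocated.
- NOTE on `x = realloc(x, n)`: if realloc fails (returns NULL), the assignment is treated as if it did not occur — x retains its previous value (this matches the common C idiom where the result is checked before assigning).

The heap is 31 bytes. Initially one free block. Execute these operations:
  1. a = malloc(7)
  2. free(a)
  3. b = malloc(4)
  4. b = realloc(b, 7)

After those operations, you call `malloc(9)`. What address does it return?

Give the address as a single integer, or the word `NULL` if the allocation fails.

Op 1: a = malloc(7) -> a = 0; heap: [0-6 ALLOC][7-30 FREE]
Op 2: free(a) -> (freed a); heap: [0-30 FREE]
Op 3: b = malloc(4) -> b = 0; heap: [0-3 ALLOC][4-30 FREE]
Op 4: b = realloc(b, 7) -> b = 0; heap: [0-6 ALLOC][7-30 FREE]
malloc(9): first-fit scan over [0-6 ALLOC][7-30 FREE] -> 7

Answer: 7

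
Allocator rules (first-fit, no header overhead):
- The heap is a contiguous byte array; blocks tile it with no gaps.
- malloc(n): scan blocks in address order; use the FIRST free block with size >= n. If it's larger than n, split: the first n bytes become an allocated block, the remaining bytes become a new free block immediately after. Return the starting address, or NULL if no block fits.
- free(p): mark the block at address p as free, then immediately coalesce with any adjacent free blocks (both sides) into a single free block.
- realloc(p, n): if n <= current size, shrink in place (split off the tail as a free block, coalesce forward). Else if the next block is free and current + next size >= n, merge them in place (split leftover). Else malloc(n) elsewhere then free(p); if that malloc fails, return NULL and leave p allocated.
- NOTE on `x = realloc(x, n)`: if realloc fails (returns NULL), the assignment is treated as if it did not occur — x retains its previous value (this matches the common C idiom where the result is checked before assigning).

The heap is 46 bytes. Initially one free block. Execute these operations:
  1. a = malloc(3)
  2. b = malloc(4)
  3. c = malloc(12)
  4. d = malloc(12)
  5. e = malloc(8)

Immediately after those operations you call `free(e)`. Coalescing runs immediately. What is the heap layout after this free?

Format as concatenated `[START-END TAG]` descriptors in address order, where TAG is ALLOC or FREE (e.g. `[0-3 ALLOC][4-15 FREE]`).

Answer: [0-2 ALLOC][3-6 ALLOC][7-18 ALLOC][19-30 ALLOC][31-45 FREE]

Derivation:
Op 1: a = malloc(3) -> a = 0; heap: [0-2 ALLOC][3-45 FREE]
Op 2: b = malloc(4) -> b = 3; heap: [0-2 ALLOC][3-6 ALLOC][7-45 FREE]
Op 3: c = malloc(12) -> c = 7; heap: [0-2 ALLOC][3-6 ALLOC][7-18 ALLOC][19-45 FREE]
Op 4: d = malloc(12) -> d = 19; heap: [0-2 ALLOC][3-6 ALLOC][7-18 ALLOC][19-30 ALLOC][31-45 FREE]
Op 5: e = malloc(8) -> e = 31; heap: [0-2 ALLOC][3-6 ALLOC][7-18 ALLOC][19-30 ALLOC][31-38 ALLOC][39-45 FREE]
free(e): e = 31 -> block [31-38 ALLOC]; mark free, coalesce with adjacent free neighbors -> [0-2 ALLOC][3-6 ALLOC][7-18 ALLOC][19-30 ALLOC][31-45 FREE]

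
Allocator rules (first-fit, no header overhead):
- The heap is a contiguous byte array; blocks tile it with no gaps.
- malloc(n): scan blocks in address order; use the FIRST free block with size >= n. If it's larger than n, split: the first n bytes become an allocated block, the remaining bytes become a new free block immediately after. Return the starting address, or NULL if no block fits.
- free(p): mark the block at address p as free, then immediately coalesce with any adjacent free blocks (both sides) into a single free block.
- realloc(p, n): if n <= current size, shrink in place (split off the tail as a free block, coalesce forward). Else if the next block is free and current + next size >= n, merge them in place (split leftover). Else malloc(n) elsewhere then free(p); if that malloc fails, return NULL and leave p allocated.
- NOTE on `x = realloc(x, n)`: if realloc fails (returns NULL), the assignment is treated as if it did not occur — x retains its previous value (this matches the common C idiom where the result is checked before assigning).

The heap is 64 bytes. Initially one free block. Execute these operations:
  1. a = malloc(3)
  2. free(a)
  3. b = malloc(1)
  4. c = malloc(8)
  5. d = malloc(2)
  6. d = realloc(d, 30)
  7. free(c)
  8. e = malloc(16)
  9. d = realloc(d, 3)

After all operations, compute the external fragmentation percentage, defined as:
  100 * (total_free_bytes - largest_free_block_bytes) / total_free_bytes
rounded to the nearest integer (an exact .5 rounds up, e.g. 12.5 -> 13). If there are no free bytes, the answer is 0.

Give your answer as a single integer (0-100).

Op 1: a = malloc(3) -> a = 0; heap: [0-2 ALLOC][3-63 FREE]
Op 2: free(a) -> (freed a); heap: [0-63 FREE]
Op 3: b = malloc(1) -> b = 0; heap: [0-0 ALLOC][1-63 FREE]
Op 4: c = malloc(8) -> c = 1; heap: [0-0 ALLOC][1-8 ALLOC][9-63 FREE]
Op 5: d = malloc(2) -> d = 9; heap: [0-0 ALLOC][1-8 ALLOC][9-10 ALLOC][11-63 FREE]
Op 6: d = realloc(d, 30) -> d = 9; heap: [0-0 ALLOC][1-8 ALLOC][9-38 ALLOC][39-63 FREE]
Op 7: free(c) -> (freed c); heap: [0-0 ALLOC][1-8 FREE][9-38 ALLOC][39-63 FREE]
Op 8: e = malloc(16) -> e = 39; heap: [0-0 ALLOC][1-8 FREE][9-38 ALLOC][39-54 ALLOC][55-63 FREE]
Op 9: d = realloc(d, 3) -> d = 9; heap: [0-0 ALLOC][1-8 FREE][9-11 ALLOC][12-38 FREE][39-54 ALLOC][55-63 FREE]
Free blocks: [8 27 9] total_free=44 largest=27 -> 100*(44-27)/44 = 1700/44 ≈ 38.636 -> rounds to 39

Answer: 39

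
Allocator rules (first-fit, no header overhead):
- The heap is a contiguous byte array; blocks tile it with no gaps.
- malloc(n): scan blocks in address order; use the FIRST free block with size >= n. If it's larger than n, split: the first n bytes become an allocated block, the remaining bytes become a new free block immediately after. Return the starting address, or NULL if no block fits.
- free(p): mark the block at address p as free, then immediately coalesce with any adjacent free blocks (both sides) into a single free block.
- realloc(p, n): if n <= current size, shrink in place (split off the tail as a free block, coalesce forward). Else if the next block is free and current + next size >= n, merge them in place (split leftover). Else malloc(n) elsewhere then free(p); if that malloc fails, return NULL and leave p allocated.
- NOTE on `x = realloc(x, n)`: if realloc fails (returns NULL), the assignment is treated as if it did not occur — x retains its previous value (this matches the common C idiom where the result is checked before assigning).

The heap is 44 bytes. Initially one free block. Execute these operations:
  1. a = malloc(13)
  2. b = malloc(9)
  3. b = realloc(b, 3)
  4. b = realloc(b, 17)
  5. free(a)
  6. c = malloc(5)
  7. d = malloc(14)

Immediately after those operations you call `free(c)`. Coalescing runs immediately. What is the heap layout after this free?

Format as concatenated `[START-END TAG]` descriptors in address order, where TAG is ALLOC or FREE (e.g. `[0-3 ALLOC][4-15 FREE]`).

Op 1: a = malloc(13) -> a = 0; heap: [0-12 ALLOC][13-43 FREE]
Op 2: b = malloc(9) -> b = 13; heap: [0-12 ALLOC][13-21 ALLOC][22-43 FREE]
Op 3: b = realloc(b, 3) -> b = 13; heap: [0-12 ALLOC][13-15 ALLOC][16-43 FREE]
Op 4: b = realloc(b, 17) -> b = 13; heap: [0-12 ALLOC][13-29 ALLOC][30-43 FREE]
Op 5: free(a) -> (freed a); heap: [0-12 FREE][13-29 ALLOC][30-43 FREE]
Op 6: c = malloc(5) -> c = 0; heap: [0-4 ALLOC][5-12 FREE][13-29 ALLOC][30-43 FREE]
Op 7: d = malloc(14) -> d = 30; heap: [0-4 ALLOC][5-12 FREE][13-29 ALLOC][30-43 ALLOC]
free(c): c = 0 -> block [0-4 ALLOC]; mark free, coalesce with adjacent free neighbors -> [0-12 FREE][13-29 ALLOC][30-43 ALLOC]

Answer: [0-12 FREE][13-29 ALLOC][30-43 ALLOC]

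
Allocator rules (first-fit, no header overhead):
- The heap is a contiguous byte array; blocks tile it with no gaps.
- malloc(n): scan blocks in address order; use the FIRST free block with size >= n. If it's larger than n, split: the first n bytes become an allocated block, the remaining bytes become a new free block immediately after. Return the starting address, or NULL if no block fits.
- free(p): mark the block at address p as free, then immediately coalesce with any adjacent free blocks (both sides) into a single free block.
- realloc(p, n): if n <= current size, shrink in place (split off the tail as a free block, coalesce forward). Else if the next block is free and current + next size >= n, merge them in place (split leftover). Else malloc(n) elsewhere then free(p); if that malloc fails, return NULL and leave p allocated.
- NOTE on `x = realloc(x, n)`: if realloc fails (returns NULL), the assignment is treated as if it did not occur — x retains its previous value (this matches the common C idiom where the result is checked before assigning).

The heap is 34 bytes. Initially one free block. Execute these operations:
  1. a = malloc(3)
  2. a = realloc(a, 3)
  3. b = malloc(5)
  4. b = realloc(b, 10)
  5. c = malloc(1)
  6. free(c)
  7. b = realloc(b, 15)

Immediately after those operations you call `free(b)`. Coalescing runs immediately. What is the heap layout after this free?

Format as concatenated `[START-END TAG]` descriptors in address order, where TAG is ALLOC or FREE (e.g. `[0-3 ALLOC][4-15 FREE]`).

Op 1: a = malloc(3) -> a = 0; heap: [0-2 ALLOC][3-33 FREE]
Op 2: a = realloc(a, 3) -> a = 0; heap: [0-2 ALLOC][3-33 FREE]
Op 3: b = malloc(5) -> b = 3; heap: [0-2 ALLOC][3-7 ALLOC][8-33 FREE]
Op 4: b = realloc(b, 10) -> b = 3; heap: [0-2 ALLOC][3-12 ALLOC][13-33 FREE]
Op 5: c = malloc(1) -> c = 13; heap: [0-2 ALLOC][3-12 ALLOC][13-13 ALLOC][14-33 FREE]
Op 6: free(c) -> (freed c); heap: [0-2 ALLOC][3-12 ALLOC][13-33 FREE]
Op 7: b = realloc(b, 15) -> b = 3; heap: [0-2 ALLOC][3-17 ALLOC][18-33 FREE]
free(b): b = 3 -> block [3-17 ALLOC]; mark free, coalesce with adjacent free neighbors -> [0-2 ALLOC][3-33 FREE]

Answer: [0-2 ALLOC][3-33 FREE]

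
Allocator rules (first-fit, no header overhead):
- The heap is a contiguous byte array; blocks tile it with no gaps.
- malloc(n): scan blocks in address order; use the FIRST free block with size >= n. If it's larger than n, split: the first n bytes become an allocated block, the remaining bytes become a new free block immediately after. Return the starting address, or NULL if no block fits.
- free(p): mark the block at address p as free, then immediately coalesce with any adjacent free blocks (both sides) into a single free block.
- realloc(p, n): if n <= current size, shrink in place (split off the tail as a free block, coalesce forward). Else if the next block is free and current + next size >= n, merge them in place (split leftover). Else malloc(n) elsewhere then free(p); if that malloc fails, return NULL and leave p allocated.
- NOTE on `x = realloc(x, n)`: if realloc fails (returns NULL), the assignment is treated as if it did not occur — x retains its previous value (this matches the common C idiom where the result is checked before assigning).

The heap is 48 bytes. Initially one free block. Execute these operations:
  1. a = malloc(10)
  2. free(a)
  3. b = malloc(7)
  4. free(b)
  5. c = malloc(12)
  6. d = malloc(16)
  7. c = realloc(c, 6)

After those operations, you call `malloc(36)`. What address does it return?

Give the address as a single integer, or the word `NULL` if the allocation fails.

Op 1: a = malloc(10) -> a = 0; heap: [0-9 ALLOC][10-47 FREE]
Op 2: free(a) -> (freed a); heap: [0-47 FREE]
Op 3: b = malloc(7) -> b = 0; heap: [0-6 ALLOC][7-47 FREE]
Op 4: free(b) -> (freed b); heap: [0-47 FREE]
Op 5: c = malloc(12) -> c = 0; heap: [0-11 ALLOC][12-47 FREE]
Op 6: d = malloc(16) -> d = 12; heap: [0-11 ALLOC][12-27 ALLOC][28-47 FREE]
Op 7: c = realloc(c, 6) -> c = 0; heap: [0-5 ALLOC][6-11 FREE][12-27 ALLOC][28-47 FREE]
malloc(36): first-fit scan over [0-5 ALLOC][6-11 FREE][12-27 ALLOC][28-47 FREE] -> NULL

Answer: NULL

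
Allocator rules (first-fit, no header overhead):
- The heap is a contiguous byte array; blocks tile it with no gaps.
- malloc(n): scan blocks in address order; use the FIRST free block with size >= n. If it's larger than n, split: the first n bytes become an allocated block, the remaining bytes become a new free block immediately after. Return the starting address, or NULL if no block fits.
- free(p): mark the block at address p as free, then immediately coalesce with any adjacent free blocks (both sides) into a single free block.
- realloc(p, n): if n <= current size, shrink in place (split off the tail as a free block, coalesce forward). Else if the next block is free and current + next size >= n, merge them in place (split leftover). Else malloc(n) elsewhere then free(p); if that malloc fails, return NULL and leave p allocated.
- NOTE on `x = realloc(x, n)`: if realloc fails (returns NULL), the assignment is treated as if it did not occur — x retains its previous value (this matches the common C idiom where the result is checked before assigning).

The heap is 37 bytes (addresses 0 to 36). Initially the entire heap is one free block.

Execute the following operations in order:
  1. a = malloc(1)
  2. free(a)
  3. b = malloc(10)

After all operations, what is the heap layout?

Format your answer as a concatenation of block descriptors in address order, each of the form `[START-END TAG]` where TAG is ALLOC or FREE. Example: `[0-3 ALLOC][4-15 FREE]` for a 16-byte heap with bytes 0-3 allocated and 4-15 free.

Answer: [0-9 ALLOC][10-36 FREE]

Derivation:
Op 1: a = malloc(1) -> a = 0; heap: [0-0 ALLOC][1-36 FREE]
Op 2: free(a) -> (freed a); heap: [0-36 FREE]
Op 3: b = malloc(10) -> b = 0; heap: [0-9 ALLOC][10-36 FREE]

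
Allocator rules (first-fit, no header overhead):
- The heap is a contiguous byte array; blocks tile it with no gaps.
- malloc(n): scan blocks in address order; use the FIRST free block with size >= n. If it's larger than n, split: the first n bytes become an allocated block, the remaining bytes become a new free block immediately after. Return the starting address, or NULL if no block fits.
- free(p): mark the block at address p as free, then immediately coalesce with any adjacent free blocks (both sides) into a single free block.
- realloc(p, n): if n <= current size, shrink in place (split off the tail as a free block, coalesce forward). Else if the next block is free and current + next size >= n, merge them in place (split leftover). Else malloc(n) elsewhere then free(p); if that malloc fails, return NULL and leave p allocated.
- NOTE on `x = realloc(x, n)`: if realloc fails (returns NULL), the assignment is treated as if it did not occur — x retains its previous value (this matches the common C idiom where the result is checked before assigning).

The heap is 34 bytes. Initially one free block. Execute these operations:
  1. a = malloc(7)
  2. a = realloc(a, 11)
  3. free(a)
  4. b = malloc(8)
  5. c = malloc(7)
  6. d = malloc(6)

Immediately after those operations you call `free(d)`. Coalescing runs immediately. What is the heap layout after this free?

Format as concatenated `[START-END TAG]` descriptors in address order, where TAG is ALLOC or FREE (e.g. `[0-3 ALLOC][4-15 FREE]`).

Op 1: a = malloc(7) -> a = 0; heap: [0-6 ALLOC][7-33 FREE]
Op 2: a = realloc(a, 11) -> a = 0; heap: [0-10 ALLOC][11-33 FREE]
Op 3: free(a) -> (freed a); heap: [0-33 FREE]
Op 4: b = malloc(8) -> b = 0; heap: [0-7 ALLOC][8-33 FREE]
Op 5: c = malloc(7) -> c = 8; heap: [0-7 ALLOC][8-14 ALLOC][15-33 FREE]
Op 6: d = malloc(6) -> d = 15; heap: [0-7 ALLOC][8-14 ALLOC][15-20 ALLOC][21-33 FREE]
free(d): d = 15 -> block [15-20 ALLOC]; mark free, coalesce with adjacent free neighbors -> [0-7 ALLOC][8-14 ALLOC][15-33 FREE]

Answer: [0-7 ALLOC][8-14 ALLOC][15-33 FREE]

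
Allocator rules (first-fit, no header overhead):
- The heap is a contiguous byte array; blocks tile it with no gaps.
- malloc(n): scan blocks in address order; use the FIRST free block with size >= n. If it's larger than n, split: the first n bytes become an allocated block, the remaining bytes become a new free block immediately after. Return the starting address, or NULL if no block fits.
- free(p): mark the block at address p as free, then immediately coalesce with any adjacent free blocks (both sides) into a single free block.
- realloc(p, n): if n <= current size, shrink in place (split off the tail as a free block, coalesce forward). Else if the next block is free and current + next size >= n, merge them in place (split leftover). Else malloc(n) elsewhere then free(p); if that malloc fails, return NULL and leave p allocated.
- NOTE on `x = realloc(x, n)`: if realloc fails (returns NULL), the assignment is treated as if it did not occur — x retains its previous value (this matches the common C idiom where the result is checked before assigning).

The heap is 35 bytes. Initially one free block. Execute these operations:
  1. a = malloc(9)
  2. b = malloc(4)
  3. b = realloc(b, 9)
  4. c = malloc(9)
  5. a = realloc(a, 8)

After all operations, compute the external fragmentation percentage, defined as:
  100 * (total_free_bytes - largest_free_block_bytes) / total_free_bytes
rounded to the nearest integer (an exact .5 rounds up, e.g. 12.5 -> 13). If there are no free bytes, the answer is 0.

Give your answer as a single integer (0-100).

Answer: 11

Derivation:
Op 1: a = malloc(9) -> a = 0; heap: [0-8 ALLOC][9-34 FREE]
Op 2: b = malloc(4) -> b = 9; heap: [0-8 ALLOC][9-12 ALLOC][13-34 FREE]
Op 3: b = realloc(b, 9) -> b = 9; heap: [0-8 ALLOC][9-17 ALLOC][18-34 FREE]
Op 4: c = malloc(9) -> c = 18; heap: [0-8 ALLOC][9-17 ALLOC][18-26 ALLOC][27-34 FREE]
Op 5: a = realloc(a, 8) -> a = 0; heap: [0-7 ALLOC][8-8 FREE][9-17 ALLOC][18-26 ALLOC][27-34 FREE]
Free blocks: [1 8] total_free=9 largest=8 -> 100*(9-8)/9 = 100/9 ≈ 11.111 -> rounds to 11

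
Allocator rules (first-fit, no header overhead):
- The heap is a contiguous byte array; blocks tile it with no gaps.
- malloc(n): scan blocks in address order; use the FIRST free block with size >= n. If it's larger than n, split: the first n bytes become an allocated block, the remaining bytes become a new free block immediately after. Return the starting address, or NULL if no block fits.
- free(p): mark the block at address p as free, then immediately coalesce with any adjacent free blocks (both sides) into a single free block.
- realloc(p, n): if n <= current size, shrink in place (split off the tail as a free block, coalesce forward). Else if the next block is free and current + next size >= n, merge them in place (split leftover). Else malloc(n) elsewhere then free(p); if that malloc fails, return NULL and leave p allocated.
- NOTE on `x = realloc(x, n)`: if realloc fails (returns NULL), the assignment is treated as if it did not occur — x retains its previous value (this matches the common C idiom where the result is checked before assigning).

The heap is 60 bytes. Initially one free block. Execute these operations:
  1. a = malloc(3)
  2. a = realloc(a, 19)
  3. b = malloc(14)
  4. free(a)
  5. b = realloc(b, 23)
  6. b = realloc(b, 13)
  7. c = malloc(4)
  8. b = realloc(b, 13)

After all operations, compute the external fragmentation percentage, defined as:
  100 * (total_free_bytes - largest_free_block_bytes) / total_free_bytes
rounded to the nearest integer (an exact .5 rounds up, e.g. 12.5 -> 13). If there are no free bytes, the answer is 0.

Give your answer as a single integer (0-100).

Answer: 35

Derivation:
Op 1: a = malloc(3) -> a = 0; heap: [0-2 ALLOC][3-59 FREE]
Op 2: a = realloc(a, 19) -> a = 0; heap: [0-18 ALLOC][19-59 FREE]
Op 3: b = malloc(14) -> b = 19; heap: [0-18 ALLOC][19-32 ALLOC][33-59 FREE]
Op 4: free(a) -> (freed a); heap: [0-18 FREE][19-32 ALLOC][33-59 FREE]
Op 5: b = realloc(b, 23) -> b = 19; heap: [0-18 FREE][19-41 ALLOC][42-59 FREE]
Op 6: b = realloc(b, 13) -> b = 19; heap: [0-18 FREE][19-31 ALLOC][32-59 FREE]
Op 7: c = malloc(4) -> c = 0; heap: [0-3 ALLOC][4-18 FREE][19-31 ALLOC][32-59 FREE]
Op 8: b = realloc(b, 13) -> b = 19; heap: [0-3 ALLOC][4-18 FREE][19-31 ALLOC][32-59 FREE]
Free blocks: [15 28] total_free=43 largest=28 -> 100*(43-28)/43 = 1500/43 ≈ 34.884 -> rounds to 35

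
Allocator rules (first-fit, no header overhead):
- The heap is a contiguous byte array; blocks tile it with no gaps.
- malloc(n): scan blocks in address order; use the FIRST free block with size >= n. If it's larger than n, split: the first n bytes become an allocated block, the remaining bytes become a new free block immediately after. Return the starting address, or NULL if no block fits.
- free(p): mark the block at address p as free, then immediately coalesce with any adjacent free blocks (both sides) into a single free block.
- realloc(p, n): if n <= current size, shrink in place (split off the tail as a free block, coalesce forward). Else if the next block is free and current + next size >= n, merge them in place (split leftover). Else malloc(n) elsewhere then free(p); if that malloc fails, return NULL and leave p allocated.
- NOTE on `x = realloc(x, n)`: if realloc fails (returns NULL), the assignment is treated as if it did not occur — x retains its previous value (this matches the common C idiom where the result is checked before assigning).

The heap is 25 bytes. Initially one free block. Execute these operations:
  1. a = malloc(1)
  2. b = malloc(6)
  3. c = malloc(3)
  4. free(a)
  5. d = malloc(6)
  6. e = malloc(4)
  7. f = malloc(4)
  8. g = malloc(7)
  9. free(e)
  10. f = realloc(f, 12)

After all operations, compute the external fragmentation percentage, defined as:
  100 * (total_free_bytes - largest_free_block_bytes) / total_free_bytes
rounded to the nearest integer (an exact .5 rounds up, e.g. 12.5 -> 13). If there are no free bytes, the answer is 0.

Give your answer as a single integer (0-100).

Answer: 33

Derivation:
Op 1: a = malloc(1) -> a = 0; heap: [0-0 ALLOC][1-24 FREE]
Op 2: b = malloc(6) -> b = 1; heap: [0-0 ALLOC][1-6 ALLOC][7-24 FREE]
Op 3: c = malloc(3) -> c = 7; heap: [0-0 ALLOC][1-6 ALLOC][7-9 ALLOC][10-24 FREE]
Op 4: free(a) -> (freed a); heap: [0-0 FREE][1-6 ALLOC][7-9 ALLOC][10-24 FREE]
Op 5: d = malloc(6) -> d = 10; heap: [0-0 FREE][1-6 ALLOC][7-9 ALLOC][10-15 ALLOC][16-24 FREE]
Op 6: e = malloc(4) -> e = 16; heap: [0-0 FREE][1-6 ALLOC][7-9 ALLOC][10-15 ALLOC][16-19 ALLOC][20-24 FREE]
Op 7: f = malloc(4) -> f = 20; heap: [0-0 FREE][1-6 ALLOC][7-9 ALLOC][10-15 ALLOC][16-19 ALLOC][20-23 ALLOC][24-24 FREE]
Op 8: g = malloc(7) -> g = NULL; heap: [0-0 FREE][1-6 ALLOC][7-9 ALLOC][10-15 ALLOC][16-19 ALLOC][20-23 ALLOC][24-24 FREE]
Op 9: free(e) -> (freed e); heap: [0-0 FREE][1-6 ALLOC][7-9 ALLOC][10-15 ALLOC][16-19 FREE][20-23 ALLOC][24-24 FREE]
Op 10: f = realloc(f, 12) -> NULL (f unchanged); heap: [0-0 FREE][1-6 ALLOC][7-9 ALLOC][10-15 ALLOC][16-19 FREE][20-23 ALLOC][24-24 FREE]
Free blocks: [1 4 1] total_free=6 largest=4 -> 100*(6-4)/6 = 200/6 ≈ 33.333 -> rounds to 33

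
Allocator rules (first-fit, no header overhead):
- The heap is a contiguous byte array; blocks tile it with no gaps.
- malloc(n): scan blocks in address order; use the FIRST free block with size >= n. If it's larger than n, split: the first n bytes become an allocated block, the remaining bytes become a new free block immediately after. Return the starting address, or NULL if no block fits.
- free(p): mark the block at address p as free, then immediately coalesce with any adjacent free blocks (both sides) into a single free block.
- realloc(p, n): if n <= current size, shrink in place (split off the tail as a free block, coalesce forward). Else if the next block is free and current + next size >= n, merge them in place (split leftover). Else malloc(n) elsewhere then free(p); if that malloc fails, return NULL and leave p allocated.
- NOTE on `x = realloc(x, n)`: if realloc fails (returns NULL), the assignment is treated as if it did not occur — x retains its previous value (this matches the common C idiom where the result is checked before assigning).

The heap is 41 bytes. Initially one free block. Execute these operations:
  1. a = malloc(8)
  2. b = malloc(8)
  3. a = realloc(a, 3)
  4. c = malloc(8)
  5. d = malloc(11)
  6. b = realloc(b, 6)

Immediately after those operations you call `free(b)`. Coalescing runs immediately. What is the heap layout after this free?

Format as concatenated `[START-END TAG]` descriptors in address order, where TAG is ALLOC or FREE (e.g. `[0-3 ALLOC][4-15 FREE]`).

Op 1: a = malloc(8) -> a = 0; heap: [0-7 ALLOC][8-40 FREE]
Op 2: b = malloc(8) -> b = 8; heap: [0-7 ALLOC][8-15 ALLOC][16-40 FREE]
Op 3: a = realloc(a, 3) -> a = 0; heap: [0-2 ALLOC][3-7 FREE][8-15 ALLOC][16-40 FREE]
Op 4: c = malloc(8) -> c = 16; heap: [0-2 ALLOC][3-7 FREE][8-15 ALLOC][16-23 ALLOC][24-40 FREE]
Op 5: d = malloc(11) -> d = 24; heap: [0-2 ALLOC][3-7 FREE][8-15 ALLOC][16-23 ALLOC][24-34 ALLOC][35-40 FREE]
Op 6: b = realloc(b, 6) -> b = 8; heap: [0-2 ALLOC][3-7 FREE][8-13 ALLOC][14-15 FREE][16-23 ALLOC][24-34 ALLOC][35-40 FREE]
free(b): b = 8 -> block [8-13 ALLOC]; mark free, coalesce with adjacent free neighbors -> [0-2 ALLOC][3-15 FREE][16-23 ALLOC][24-34 ALLOC][35-40 FREE]

Answer: [0-2 ALLOC][3-15 FREE][16-23 ALLOC][24-34 ALLOC][35-40 FREE]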